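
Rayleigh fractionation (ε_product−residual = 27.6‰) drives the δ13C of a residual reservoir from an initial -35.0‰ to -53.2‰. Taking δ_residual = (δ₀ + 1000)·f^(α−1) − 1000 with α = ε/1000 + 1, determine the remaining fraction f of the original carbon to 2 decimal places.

α − 1 = ε/1000 = 0.0276
(δ_res + 1000)/(δ₀ + 1000) = (-53.2 + 1000)/(-35.0 + 1000) = 946.8/965.0 = 0.981140
f = 0.981140^(1/0.0276) = exp(ln(0.981140)/0.0276) = exp(-0.01904/0.0276)
f = exp(-0.6899) = 0.5016

0.50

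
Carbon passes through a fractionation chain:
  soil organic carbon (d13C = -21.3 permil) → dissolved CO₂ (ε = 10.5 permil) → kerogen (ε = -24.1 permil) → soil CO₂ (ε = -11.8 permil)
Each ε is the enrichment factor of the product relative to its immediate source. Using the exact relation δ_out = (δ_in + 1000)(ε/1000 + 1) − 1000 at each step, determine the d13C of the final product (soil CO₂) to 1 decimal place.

-46.2 permil

step 1: δ = (-21.30 + 1000)·(10.5/1000 + 1) − 1000 = -11.02 permil
step 2: δ = (-11.02 + 1000)·(-24.1/1000 + 1) − 1000 = -34.86 permil
step 3: δ = (-34.86 + 1000)·(-11.8/1000 + 1) − 1000 = -46.25 permil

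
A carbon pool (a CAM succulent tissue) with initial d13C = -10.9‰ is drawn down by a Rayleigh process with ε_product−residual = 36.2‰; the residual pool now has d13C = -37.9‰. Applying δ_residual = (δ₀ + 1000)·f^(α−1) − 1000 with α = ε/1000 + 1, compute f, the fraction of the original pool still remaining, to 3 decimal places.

0.466

α − 1 = ε/1000 = 0.0362
(δ_res + 1000)/(δ₀ + 1000) = (-37.9 + 1000)/(-10.9 + 1000) = 962.1/989.1 = 0.972702
f = 0.972702^(1/0.0362) = exp(ln(0.972702)/0.0362) = exp(-0.02768/0.0362)
f = exp(-0.7646) = 0.4655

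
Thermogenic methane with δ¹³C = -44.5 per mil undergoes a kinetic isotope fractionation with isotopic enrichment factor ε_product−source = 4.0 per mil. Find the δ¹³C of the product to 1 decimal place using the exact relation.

To first order, δ_product ≈ δ_source + ε = -40.5 per mil.
Exactly, δ_product = (δ_source + 1000)·(ε/1000 + 1) − 1000.
δ_product = (-44.5 + 1000) × (4.0/1000 + 1) − 1000
δ_product = -40.68 per mil

-40.7 per mil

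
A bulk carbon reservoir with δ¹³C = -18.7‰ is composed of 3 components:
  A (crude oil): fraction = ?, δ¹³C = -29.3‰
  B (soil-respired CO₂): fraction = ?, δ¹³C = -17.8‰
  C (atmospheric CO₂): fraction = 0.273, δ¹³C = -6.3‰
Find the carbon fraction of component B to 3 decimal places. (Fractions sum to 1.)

Let f_B and f_A be the unknown fractions; fractions sum to 1 so f_B + f_A = 0.727.
Mass balance: Σ fᵢ·δᵢ = δ_bulk ⇒ f_B·(-17.8) + f_A·(-29.3) = -18.7 − (-1.720) = -16.980
Substitute f_A = 0.727 − f_B:
f_B·(-17.8 − -29.3) = -16.980 − 0.727×(-29.3) = 4.321
f_B = 4.321 / 11.5 = 0.3757

0.376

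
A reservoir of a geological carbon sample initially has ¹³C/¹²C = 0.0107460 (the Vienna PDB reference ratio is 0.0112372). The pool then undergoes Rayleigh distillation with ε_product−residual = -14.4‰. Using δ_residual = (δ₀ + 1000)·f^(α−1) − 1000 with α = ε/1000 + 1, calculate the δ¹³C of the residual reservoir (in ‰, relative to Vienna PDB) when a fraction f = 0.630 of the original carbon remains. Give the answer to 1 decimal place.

-37.3‰

δ₀ = (0.0107460/0.0112372 − 1)×1000 = (0.956288 − 1)×1000 = -43.712‰
α − 1 = ε/1000 = -0.0144
f^(α−1) = 0.630^(-0.0144) = 1.006675
δ_res = (-43.712 + 1000) × 1.006675 − 1000 = 962.672 − 1000 = -37.33‰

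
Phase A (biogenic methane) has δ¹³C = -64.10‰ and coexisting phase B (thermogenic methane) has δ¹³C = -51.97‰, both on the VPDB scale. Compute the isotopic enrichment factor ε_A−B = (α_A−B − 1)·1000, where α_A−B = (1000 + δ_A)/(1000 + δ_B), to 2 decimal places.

-12.79‰

α_A−B = (1000 + -64.10) / (1000 + -51.97) = 935.90 / 948.03 = 0.987205
ε_A−B = (0.987205 − 1) × 1000 = -12.795‰
(The approximation ε ≈ δ_A − δ_B would give -12.13‰.)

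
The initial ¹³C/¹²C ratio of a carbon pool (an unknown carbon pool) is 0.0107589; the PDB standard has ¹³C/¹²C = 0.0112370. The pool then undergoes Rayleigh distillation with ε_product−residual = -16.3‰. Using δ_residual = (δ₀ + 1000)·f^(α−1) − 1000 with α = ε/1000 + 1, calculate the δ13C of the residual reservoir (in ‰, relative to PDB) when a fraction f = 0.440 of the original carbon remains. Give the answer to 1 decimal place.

-29.6‰

δ₀ = (0.0107589/0.0112370 − 1)×1000 = (0.957453 − 1)×1000 = -42.547‰
α − 1 = ε/1000 = -0.0163
f^(α−1) = 0.440^(-0.0163) = 1.013472
δ_res = (-42.547 + 1000) × 1.013472 − 1000 = 970.352 − 1000 = -29.65‰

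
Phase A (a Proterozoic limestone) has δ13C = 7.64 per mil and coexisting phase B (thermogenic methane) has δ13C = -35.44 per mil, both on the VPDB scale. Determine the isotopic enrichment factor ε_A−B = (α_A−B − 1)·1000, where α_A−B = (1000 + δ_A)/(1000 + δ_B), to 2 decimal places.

α_A−B = (1000 + 7.64) / (1000 + -35.44) = 1007.64 / 964.56 = 1.044663
ε_A−B = (1.044663 − 1) × 1000 = 44.663 per mil
(The approximation ε ≈ δ_A − δ_B would give 43.08 per mil.)

44.66 per mil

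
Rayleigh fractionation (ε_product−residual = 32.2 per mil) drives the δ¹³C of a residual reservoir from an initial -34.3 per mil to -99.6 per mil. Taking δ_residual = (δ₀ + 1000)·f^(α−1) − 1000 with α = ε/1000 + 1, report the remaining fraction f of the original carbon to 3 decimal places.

α − 1 = ε/1000 = 0.0322
(δ_res + 1000)/(δ₀ + 1000) = (-99.6 + 1000)/(-34.3 + 1000) = 900.4/965.7 = 0.932381
f = 0.932381^(1/0.0322) = exp(ln(0.932381)/0.0322) = exp(-0.07001/0.0322)
f = exp(-2.1744) = 0.1137

0.114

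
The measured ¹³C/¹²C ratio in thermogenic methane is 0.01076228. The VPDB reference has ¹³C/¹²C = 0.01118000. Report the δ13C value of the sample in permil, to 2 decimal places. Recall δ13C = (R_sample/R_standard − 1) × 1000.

-37.36 permil

δ13C = (R_sample / R_standard − 1) × 1000
R_sample / R_standard = 0.01076228 / 0.01118000 = 0.962637
δ13C = (0.962637 − 1) × 1000 = -37.363 permil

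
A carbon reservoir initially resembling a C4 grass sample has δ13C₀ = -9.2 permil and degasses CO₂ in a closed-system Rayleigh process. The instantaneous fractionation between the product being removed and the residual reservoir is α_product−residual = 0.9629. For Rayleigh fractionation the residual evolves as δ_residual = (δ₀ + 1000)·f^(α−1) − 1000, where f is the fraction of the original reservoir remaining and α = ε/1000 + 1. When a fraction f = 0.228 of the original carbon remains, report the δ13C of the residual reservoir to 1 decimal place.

46.7 permil

Rayleigh residual: δ_res = (δ₀ + 1000)·f^(α−1) − 1000
α − 1 = -0.03710
f^(α−1) = 0.228^(-0.03710) = 1.056381
δ_res = (-9.2 + 1000) × 1.056381 − 1000 = 1046.662 − 1000 = 46.66 permil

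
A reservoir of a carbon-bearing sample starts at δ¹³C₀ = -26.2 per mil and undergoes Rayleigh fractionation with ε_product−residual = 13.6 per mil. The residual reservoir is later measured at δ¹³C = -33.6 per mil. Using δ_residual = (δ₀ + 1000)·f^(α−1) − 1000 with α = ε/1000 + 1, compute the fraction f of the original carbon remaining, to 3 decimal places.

0.571

α − 1 = ε/1000 = 0.0136
(δ_res + 1000)/(δ₀ + 1000) = (-33.6 + 1000)/(-26.2 + 1000) = 966.4/973.8 = 0.992401
f = 0.992401^(1/0.0136) = exp(ln(0.992401)/0.0136) = exp(-0.00763/0.0136)
f = exp(-0.5609) = 0.5707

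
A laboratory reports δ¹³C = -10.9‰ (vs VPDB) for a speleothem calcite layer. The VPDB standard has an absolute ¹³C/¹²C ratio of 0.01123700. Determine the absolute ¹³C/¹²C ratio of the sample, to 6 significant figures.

0.0111145

R_sample = R_standard × (δ¹³C/1000 + 1)
R_sample = 0.01123700 × (-10.9/1000 + 1) = 0.01123700 × 0.989100
R_sample = 0.0111145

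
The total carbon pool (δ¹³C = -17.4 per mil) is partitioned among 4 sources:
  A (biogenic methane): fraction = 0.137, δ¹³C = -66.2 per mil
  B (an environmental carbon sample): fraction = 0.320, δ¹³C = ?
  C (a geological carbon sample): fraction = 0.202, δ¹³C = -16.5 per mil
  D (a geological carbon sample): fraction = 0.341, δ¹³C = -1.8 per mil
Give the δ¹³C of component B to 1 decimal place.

-13.7 per mil

Isotope mass balance: δ_bulk = Σ fᵢ·δᵢ.
-17.4 = 0.137×(-66.2) + 0.320×δ_B + 0.202×(-16.5) + 0.341×(-1.8)
0.320·δ_B = -17.4 − (-13.016) = -4.384
δ_B = -4.384 / 0.320 = -13.70 per mil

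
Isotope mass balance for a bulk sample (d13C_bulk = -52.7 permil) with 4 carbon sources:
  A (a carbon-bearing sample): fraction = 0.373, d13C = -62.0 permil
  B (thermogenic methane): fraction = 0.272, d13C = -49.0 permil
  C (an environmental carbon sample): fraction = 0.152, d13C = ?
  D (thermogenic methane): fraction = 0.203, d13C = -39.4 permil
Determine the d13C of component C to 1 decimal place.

-54.3 permil

Isotope mass balance: δ_bulk = Σ fᵢ·δᵢ.
-52.7 = 0.373×(-62.0) + 0.272×(-49.0) + 0.152×δ_C + 0.203×(-39.4)
0.152·δ_C = -52.7 − (-44.452) = -8.248
δ_C = -8.248 / 0.152 = -54.26 permil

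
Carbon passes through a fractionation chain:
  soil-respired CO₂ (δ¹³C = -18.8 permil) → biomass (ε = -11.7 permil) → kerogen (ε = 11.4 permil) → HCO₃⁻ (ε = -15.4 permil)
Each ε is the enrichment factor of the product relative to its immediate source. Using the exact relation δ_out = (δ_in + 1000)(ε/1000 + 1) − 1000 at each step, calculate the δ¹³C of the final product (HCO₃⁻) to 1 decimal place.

step 1: δ = (-18.80 + 1000)·(-11.7/1000 + 1) − 1000 = -30.28 permil
step 2: δ = (-30.28 + 1000)·(11.4/1000 + 1) − 1000 = -19.23 permil
step 3: δ = (-19.23 + 1000)·(-15.4/1000 + 1) − 1000 = -34.33 permil

-34.3 permil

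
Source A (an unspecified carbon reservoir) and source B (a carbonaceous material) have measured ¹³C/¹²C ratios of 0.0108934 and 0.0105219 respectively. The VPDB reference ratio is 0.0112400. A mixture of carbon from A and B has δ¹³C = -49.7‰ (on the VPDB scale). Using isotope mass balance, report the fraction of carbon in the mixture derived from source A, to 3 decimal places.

δ_A = (0.0108934/0.0112400 − 1)×1000 = (0.969164 − 1)×1000 = -30.836‰
δ_B = (0.0105219/0.0112400 − 1)×1000 = (0.936112 − 1)×1000 = -63.888‰
f_A = (δ_mix − δ_B)/(δ_A − δ_B) = (-49.7 − (-63.888))/(-30.836 − (-63.888))
f_A = 14.188 / 33.052 = 0.4293

0.429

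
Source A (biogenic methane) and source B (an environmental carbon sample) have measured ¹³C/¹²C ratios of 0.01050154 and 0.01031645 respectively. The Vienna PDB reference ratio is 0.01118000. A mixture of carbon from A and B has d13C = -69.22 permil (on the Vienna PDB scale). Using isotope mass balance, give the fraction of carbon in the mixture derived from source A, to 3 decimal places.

0.484

δ_A = (0.01050154/0.01118000 − 1)×1000 = (0.939315 − 1)×1000 = -60.685 permil
δ_B = (0.01031645/0.01118000 − 1)×1000 = (0.922759 − 1)×1000 = -77.241 permil
f_A = (δ_mix − δ_B)/(δ_A − δ_B) = (-69.22 − (-77.241))/(-60.685 − (-77.241))
f_A = 8.021 / 16.555 = 0.4845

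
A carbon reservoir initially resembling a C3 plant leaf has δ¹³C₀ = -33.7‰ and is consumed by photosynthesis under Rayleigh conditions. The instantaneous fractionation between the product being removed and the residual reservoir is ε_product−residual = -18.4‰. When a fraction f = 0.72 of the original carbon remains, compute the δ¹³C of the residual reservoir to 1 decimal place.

-27.8‰

Rayleigh residual: δ_res = (δ₀ + 1000)·f^(α−1) − 1000
α = ε/1000 + 1 = 0.98160, so α − 1 = -0.01840
f^(α−1) = 0.72^(-0.01840) = 1.006063
δ_res = (-33.7 + 1000) × 1.006063 − 1000 = 972.158 − 1000 = -27.84‰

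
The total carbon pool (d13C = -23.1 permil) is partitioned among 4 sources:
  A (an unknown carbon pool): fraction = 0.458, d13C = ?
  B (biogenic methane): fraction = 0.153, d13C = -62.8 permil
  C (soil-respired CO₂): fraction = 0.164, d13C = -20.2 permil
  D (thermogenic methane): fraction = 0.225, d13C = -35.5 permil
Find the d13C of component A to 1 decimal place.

-4.8 permil

Isotope mass balance: δ_bulk = Σ fᵢ·δᵢ.
-23.1 = 0.458×δ_A + 0.153×(-62.8) + 0.164×(-20.2) + 0.225×(-35.5)
0.458·δ_A = -23.1 − (-20.909) = -2.191
δ_A = -2.191 / 0.458 = -4.78 permil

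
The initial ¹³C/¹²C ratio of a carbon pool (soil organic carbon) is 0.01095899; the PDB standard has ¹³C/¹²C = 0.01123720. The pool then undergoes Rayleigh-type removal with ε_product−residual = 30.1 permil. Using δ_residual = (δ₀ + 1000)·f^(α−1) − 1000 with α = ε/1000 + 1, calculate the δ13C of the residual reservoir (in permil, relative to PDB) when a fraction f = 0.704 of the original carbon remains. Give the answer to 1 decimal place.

-35.0 permil

δ₀ = (0.01095899/0.01123720 − 1)×1000 = (0.975242 − 1)×1000 = -24.758 permil
α − 1 = ε/1000 = 0.0301
f^(α−1) = 0.704^(0.0301) = 0.989491
δ_res = (-24.758 + 1000) × 0.989491 − 1000 = 964.993 − 1000 = -35.01 permil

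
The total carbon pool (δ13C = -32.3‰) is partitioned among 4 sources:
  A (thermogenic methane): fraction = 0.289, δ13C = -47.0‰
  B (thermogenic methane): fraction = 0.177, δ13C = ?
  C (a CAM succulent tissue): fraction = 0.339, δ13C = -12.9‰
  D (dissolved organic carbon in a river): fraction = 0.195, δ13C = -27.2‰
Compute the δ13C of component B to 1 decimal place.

Isotope mass balance: δ_bulk = Σ fᵢ·δᵢ.
-32.3 = 0.289×(-47.0) + 0.177×δ_B + 0.339×(-12.9) + 0.195×(-27.2)
0.177·δ_B = -32.3 − (-23.260) = -9.040
δ_B = -9.040 / 0.177 = -51.07‰

-51.1‰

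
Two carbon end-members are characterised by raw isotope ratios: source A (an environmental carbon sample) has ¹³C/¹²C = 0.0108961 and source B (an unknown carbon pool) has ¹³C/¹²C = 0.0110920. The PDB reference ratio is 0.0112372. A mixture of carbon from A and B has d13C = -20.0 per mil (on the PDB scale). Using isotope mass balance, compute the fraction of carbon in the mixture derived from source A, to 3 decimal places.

δ_A = (0.0108961/0.0112372 − 1)×1000 = (0.969645 − 1)×1000 = -30.355 per mil
δ_B = (0.0110920/0.0112372 − 1)×1000 = (0.987079 − 1)×1000 = -12.921 per mil
f_A = (δ_mix − δ_B)/(δ_A − δ_B) = (-20.0 − (-12.921))/(-30.355 − (-12.921))
f_A = -7.079 / -17.433 = 0.4060

0.406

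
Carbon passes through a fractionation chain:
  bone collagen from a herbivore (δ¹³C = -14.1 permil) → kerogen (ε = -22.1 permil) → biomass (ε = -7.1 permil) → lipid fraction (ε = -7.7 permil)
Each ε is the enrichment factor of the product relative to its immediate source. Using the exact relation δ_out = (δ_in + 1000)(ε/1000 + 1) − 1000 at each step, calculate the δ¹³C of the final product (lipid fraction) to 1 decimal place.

-50.1 permil

step 1: δ = (-14.10 + 1000)·(-22.1/1000 + 1) − 1000 = -35.89 permil
step 2: δ = (-35.89 + 1000)·(-7.1/1000 + 1) − 1000 = -42.73 permil
step 3: δ = (-42.73 + 1000)·(-7.7/1000 + 1) − 1000 = -50.10 permil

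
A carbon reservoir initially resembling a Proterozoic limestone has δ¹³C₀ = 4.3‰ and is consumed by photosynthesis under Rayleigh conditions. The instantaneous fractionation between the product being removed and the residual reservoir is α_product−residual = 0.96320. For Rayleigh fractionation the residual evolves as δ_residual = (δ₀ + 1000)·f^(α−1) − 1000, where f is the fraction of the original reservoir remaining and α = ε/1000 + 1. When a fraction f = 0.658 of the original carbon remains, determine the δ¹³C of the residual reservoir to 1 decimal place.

Rayleigh residual: δ_res = (δ₀ + 1000)·f^(α−1) − 1000
α − 1 = -0.03680
f^(α−1) = 0.658^(-0.03680) = 1.015522
δ_res = (4.3 + 1000) × 1.015522 − 1000 = 1019.889 − 1000 = 19.89‰

19.9‰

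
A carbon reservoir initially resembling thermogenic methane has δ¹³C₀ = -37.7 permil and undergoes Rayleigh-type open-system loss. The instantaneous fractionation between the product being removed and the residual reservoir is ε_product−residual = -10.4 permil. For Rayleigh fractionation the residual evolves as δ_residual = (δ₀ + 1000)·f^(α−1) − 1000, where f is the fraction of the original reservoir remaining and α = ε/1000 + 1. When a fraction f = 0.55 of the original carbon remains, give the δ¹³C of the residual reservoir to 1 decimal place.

Rayleigh residual: δ_res = (δ₀ + 1000)·f^(α−1) − 1000
α = ε/1000 + 1 = 0.98960, so α − 1 = -0.01040
f^(α−1) = 0.55^(-0.01040) = 1.006237
δ_res = (-37.7 + 1000) × 1.006237 − 1000 = 968.302 − 1000 = -31.70 permil

-31.7 permil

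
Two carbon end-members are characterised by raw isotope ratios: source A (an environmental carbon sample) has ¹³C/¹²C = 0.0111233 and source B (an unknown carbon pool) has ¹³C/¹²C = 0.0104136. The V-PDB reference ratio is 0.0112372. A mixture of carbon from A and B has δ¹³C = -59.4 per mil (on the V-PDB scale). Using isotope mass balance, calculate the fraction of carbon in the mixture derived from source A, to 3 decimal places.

δ_A = (0.0111233/0.0112372 − 1)×1000 = (0.989864 − 1)×1000 = -10.136 per mil
δ_B = (0.0104136/0.0112372 − 1)×1000 = (0.926708 − 1)×1000 = -73.292 per mil
f_A = (δ_mix − δ_B)/(δ_A − δ_B) = (-59.4 − (-73.292))/(-10.136 − (-73.292))
f_A = 13.892 / 63.156 = 0.2200

0.220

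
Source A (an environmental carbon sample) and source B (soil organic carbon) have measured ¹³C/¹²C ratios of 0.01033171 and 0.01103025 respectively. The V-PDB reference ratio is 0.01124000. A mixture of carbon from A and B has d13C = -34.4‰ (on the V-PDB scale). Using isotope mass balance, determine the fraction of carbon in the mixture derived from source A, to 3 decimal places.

δ_A = (0.01033171/0.01124000 − 1)×1000 = (0.919191 − 1)×1000 = -80.809‰
δ_B = (0.01103025/0.01124000 − 1)×1000 = (0.981339 − 1)×1000 = -18.661‰
f_A = (δ_mix − δ_B)/(δ_A − δ_B) = (-34.4 − (-18.661))/(-80.809 − (-18.661))
f_A = -15.739 / -62.148 = 0.2533

0.253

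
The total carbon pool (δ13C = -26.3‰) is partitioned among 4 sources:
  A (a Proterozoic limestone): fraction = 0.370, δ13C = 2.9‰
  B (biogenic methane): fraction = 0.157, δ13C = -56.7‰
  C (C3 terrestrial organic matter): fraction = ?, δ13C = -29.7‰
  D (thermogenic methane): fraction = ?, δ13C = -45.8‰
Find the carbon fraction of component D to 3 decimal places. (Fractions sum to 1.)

Let f_D and f_C be the unknown fractions; fractions sum to 1 so f_D + f_C = 0.473.
Mass balance: Σ fᵢ·δᵢ = δ_bulk ⇒ f_D·(-45.8) + f_C·(-29.7) = -26.3 − (-7.829) = -18.471
Substitute f_C = 0.473 − f_D:
f_D·(-45.8 − -29.7) = -18.471 − 0.473×(-29.7) = -4.423
f_D = -4.423 / -16.1 = 0.2747

0.275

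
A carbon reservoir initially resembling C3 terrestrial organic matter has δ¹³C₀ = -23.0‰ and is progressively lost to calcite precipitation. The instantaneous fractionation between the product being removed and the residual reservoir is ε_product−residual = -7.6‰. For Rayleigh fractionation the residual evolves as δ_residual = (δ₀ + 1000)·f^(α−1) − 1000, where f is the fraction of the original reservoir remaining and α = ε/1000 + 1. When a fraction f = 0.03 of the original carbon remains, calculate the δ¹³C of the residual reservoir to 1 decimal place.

3.4‰

Rayleigh residual: δ_res = (δ₀ + 1000)·f^(α−1) − 1000
α = ε/1000 + 1 = 0.99240, so α − 1 = -0.00760
f^(α−1) = 0.03^(-0.00760) = 1.027008
δ_res = (-23.0 + 1000) × 1.027008 − 1000 = 1003.387 − 1000 = 3.39‰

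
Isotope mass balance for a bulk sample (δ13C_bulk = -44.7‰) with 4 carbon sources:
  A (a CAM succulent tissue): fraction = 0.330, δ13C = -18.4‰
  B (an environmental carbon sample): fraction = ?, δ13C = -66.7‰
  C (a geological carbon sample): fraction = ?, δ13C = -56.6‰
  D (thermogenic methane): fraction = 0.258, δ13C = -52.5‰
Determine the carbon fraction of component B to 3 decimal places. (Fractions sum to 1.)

0.175

Let f_B and f_C be the unknown fractions; fractions sum to 1 so f_B + f_C = 0.412.
Mass balance: Σ fᵢ·δᵢ = δ_bulk ⇒ f_B·(-66.7) + f_C·(-56.6) = -44.7 − (-19.617) = -25.083
Substitute f_C = 0.412 − f_B:
f_B·(-66.7 − -56.6) = -25.083 − 0.412×(-56.6) = -1.764
f_B = -1.764 / -10.1 = 0.1746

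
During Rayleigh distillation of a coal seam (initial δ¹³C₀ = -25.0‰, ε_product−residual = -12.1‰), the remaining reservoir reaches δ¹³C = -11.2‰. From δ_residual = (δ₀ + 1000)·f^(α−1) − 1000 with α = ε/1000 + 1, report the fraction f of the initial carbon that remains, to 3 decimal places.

0.313

α − 1 = ε/1000 = -0.0121
(δ_res + 1000)/(δ₀ + 1000) = (-11.2 + 1000)/(-25.0 + 1000) = 988.8/975.0 = 1.014154
f = 1.014154^(1/-0.0121) = exp(ln(1.014154)/-0.0121) = exp(0.01405/-0.0121)
f = exp(-1.1615) = 0.3130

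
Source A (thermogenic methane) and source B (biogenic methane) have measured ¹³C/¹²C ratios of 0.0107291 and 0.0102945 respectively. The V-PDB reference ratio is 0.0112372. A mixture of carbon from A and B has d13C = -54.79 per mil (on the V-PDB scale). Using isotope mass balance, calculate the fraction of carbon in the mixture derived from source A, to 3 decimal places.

δ_A = (0.0107291/0.0112372 − 1)×1000 = (0.954784 − 1)×1000 = -45.216 per mil
δ_B = (0.0102945/0.0112372 − 1)×1000 = (0.916109 − 1)×1000 = -83.891 per mil
f_A = (δ_mix − δ_B)/(δ_A − δ_B) = (-54.79 − (-83.891))/(-45.216 − (-83.891))
f_A = 29.101 / 38.675 = 0.7524

0.752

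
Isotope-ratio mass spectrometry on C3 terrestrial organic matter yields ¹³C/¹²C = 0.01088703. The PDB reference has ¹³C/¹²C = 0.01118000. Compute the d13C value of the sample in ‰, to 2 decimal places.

d13C = (R_sample / R_standard − 1) × 1000
R_sample / R_standard = 0.01088703 / 0.01118000 = 0.973795
d13C = (0.973795 − 1) × 1000 = -26.205‰

-26.20‰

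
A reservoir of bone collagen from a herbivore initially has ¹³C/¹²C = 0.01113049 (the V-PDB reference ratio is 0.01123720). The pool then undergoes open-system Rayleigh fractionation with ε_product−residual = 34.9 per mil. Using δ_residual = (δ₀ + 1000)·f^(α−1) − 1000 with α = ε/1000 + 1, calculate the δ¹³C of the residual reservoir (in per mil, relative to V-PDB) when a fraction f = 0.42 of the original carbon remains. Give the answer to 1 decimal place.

-39.0 per mil

δ₀ = (0.01113049/0.01123720 − 1)×1000 = (0.990504 − 1)×1000 = -9.496 per mil
α − 1 = ε/1000 = 0.0349
f^(α−1) = 0.42^(0.0349) = 0.970178
δ_res = (-9.496 + 1000) × 0.970178 − 1000 = 960.965 − 1000 = -39.03 per mil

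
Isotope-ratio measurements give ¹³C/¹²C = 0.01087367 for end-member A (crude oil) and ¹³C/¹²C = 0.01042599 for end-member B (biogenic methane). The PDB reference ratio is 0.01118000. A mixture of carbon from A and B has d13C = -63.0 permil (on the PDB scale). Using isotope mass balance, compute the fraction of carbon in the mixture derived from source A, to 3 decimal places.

0.111

δ_A = (0.01087367/0.01118000 − 1)×1000 = (0.972600 − 1)×1000 = -27.400 permil
δ_B = (0.01042599/0.01118000 − 1)×1000 = (0.932557 − 1)×1000 = -67.443 permil
f_A = (δ_mix − δ_B)/(δ_A − δ_B) = (-63.0 − (-67.443))/(-27.400 − (-67.443))
f_A = 4.443 / 40.043 = 0.1109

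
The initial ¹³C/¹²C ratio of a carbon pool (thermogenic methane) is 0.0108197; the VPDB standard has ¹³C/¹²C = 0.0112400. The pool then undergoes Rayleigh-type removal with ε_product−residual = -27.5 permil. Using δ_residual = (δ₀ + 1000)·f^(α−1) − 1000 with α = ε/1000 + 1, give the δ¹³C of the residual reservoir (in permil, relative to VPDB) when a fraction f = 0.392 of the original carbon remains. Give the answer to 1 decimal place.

δ₀ = (0.0108197/0.0112400 − 1)×1000 = (0.962607 − 1)×1000 = -37.393 permil
α − 1 = ε/1000 = -0.0275
f^(α−1) = 0.392^(-0.0275) = 1.026088
δ_res = (-37.393 + 1000) × 1.026088 − 1000 = 987.719 − 1000 = -12.28 permil

-12.3 permil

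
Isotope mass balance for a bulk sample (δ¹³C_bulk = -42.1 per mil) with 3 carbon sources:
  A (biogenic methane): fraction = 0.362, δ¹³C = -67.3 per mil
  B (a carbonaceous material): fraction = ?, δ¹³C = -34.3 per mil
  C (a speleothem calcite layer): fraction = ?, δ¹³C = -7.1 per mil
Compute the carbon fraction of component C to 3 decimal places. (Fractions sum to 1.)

0.152

Let f_C and f_B be the unknown fractions; fractions sum to 1 so f_C + f_B = 0.638.
Mass balance: Σ fᵢ·δᵢ = δ_bulk ⇒ f_C·(-7.1) + f_B·(-34.3) = -42.1 − (-24.363) = -17.737
Substitute f_B = 0.638 − f_C:
f_C·(-7.1 − -34.3) = -17.737 − 0.638×(-34.3) = 4.146
f_C = 4.146 / 27.2 = 0.1524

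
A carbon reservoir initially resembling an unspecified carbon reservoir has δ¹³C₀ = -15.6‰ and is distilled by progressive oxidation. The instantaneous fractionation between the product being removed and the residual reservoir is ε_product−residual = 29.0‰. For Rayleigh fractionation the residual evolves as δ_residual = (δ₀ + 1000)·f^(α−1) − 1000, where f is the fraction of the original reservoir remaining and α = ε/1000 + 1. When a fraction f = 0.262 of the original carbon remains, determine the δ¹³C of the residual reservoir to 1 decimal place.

Rayleigh residual: δ_res = (δ₀ + 1000)·f^(α−1) − 1000
α = ε/1000 + 1 = 1.02900, so α − 1 = 0.02900
f^(α−1) = 0.262^(0.02900) = 0.961902
δ_res = (-15.6 + 1000) × 0.961902 − 1000 = 946.896 − 1000 = -53.10‰

-53.1‰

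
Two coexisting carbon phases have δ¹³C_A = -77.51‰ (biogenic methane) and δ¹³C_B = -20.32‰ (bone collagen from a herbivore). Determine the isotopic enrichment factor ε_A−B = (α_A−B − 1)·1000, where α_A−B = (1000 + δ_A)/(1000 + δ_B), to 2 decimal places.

α_A−B = (1000 + -77.51) / (1000 + -20.32) = 922.49 / 979.68 = 0.941624
ε_A−B = (0.941624 − 1) × 1000 = -58.376‰
(The approximation ε ≈ δ_A − δ_B would give -57.19‰.)

-58.38‰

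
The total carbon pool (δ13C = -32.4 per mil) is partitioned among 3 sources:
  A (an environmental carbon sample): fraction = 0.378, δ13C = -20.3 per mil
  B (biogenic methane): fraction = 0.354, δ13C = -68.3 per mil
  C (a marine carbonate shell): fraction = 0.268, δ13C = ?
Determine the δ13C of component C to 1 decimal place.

-2.0 per mil

Isotope mass balance: δ_bulk = Σ fᵢ·δᵢ.
-32.4 = 0.378×(-20.3) + 0.354×(-68.3) + 0.268×δ_C
0.268·δ_C = -32.4 − (-31.852) = -0.548
δ_C = -0.548 / 0.268 = -2.05 per mil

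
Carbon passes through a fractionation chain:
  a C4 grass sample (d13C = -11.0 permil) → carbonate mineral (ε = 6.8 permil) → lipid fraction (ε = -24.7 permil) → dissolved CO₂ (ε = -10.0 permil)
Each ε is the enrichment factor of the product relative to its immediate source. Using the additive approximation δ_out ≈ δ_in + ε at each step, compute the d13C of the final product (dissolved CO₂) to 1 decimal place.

-38.9 permil

step 1: δ ≈ -11.0 + (6.8) = -4.2 permil
step 2: δ ≈ -4.2 + (-24.7) = -28.9 permil
step 3: δ ≈ -28.9 + (-10.0) = -38.9 permil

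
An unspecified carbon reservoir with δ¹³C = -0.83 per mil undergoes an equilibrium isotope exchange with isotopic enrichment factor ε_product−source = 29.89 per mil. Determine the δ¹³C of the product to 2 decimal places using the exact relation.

To first order, δ_product ≈ δ_source + ε = 29.06 per mil.
Exactly, δ_product = (δ_source + 1000)·(ε/1000 + 1) − 1000.
δ_product = (-0.83 + 1000) × (29.89/1000 + 1) − 1000
δ_product = 29.035 per mil

29.04 per mil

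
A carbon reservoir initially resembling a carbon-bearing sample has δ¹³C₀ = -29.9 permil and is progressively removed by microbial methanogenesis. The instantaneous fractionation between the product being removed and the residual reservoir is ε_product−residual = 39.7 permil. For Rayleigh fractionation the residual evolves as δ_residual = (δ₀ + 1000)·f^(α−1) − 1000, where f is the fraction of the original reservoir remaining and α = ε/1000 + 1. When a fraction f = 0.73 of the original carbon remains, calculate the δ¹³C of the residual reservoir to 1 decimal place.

Rayleigh residual: δ_res = (δ₀ + 1000)·f^(α−1) − 1000
α = ε/1000 + 1 = 1.03970, so α − 1 = 0.03970
f^(α−1) = 0.73^(0.03970) = 0.987584
δ_res = (-29.9 + 1000) × 0.987584 − 1000 = 958.055 − 1000 = -41.95 permil

-41.9 permil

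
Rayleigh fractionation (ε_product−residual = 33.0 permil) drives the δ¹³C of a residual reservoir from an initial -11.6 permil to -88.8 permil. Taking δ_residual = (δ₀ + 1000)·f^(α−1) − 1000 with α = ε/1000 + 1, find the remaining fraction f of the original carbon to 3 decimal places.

0.085

α − 1 = ε/1000 = 0.0330
(δ_res + 1000)/(δ₀ + 1000) = (-88.8 + 1000)/(-11.6 + 1000) = 911.2/988.4 = 0.921894
f = 0.921894^(1/0.0330) = exp(ln(0.921894)/0.0330) = exp(-0.08133/0.0330)
f = exp(-2.4644) = 0.0851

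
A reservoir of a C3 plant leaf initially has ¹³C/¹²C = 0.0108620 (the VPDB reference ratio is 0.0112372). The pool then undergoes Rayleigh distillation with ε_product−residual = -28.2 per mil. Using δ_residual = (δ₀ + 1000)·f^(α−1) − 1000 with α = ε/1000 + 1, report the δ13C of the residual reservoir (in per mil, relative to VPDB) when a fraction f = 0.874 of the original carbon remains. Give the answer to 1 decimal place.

δ₀ = (0.0108620/0.0112372 − 1)×1000 = (0.966611 − 1)×1000 = -33.389 per mil
α − 1 = ε/1000 = -0.0282
f^(α−1) = 0.874^(-0.0282) = 1.003805
δ_res = (-33.389 + 1000) × 1.003805 − 1000 = 970.289 − 1000 = -29.71 per mil

-29.7 per mil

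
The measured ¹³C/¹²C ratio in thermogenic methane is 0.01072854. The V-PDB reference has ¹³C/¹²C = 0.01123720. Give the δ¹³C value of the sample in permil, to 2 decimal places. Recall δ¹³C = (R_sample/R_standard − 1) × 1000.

δ¹³C = (R_sample / R_standard − 1) × 1000
R_sample / R_standard = 0.01072854 / 0.01123720 = 0.954734
δ¹³C = (0.954734 − 1) × 1000 = -45.266 permil

-45.27 permil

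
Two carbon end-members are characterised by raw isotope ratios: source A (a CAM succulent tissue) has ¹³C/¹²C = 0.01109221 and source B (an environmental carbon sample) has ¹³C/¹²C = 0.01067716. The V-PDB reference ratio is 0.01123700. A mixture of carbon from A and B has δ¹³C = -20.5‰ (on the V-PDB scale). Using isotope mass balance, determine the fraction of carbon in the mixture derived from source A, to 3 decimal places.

δ_A = (0.01109221/0.01123700 − 1)×1000 = (0.987115 − 1)×1000 = -12.885‰
δ_B = (0.01067716/0.01123700 − 1)×1000 = (0.950179 − 1)×1000 = -49.821‰
f_A = (δ_mix − δ_B)/(δ_A − δ_B) = (-20.5 − (-49.821))/(-12.885 − (-49.821))
f_A = 29.321 / 36.936 = 0.7938

0.794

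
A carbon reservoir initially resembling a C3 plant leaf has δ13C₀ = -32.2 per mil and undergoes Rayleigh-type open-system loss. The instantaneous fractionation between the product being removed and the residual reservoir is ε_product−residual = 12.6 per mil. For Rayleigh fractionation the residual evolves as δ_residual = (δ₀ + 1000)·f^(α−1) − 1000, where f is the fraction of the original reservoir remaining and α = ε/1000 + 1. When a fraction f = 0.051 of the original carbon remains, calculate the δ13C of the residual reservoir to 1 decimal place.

Rayleigh residual: δ_res = (δ₀ + 1000)·f^(α−1) − 1000
α = ε/1000 + 1 = 1.01260, so α − 1 = 0.01260
f^(α−1) = 0.051^(0.01260) = 0.963198
δ_res = (-32.2 + 1000) × 0.963198 − 1000 = 932.183 − 1000 = -67.82 per mil

-67.8 per mil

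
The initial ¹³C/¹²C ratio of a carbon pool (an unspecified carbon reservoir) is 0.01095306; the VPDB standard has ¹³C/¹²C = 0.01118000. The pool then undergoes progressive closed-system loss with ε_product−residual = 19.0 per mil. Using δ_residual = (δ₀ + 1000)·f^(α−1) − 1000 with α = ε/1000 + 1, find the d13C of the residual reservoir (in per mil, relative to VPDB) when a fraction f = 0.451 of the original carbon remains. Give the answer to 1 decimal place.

-35.0 per mil

δ₀ = (0.01095306/0.01118000 − 1)×1000 = (0.979701 − 1)×1000 = -20.299 per mil
α − 1 = ε/1000 = 0.0190
f^(α−1) = 0.451^(0.0190) = 0.984984
δ_res = (-20.299 + 1000) × 0.984984 − 1000 = 964.990 − 1000 = -35.01 per mil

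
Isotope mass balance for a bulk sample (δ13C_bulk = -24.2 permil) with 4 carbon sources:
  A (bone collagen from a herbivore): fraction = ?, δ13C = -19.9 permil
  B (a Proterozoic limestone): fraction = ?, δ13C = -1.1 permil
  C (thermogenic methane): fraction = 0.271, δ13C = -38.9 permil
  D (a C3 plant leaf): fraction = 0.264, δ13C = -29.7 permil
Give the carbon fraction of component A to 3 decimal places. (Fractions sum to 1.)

Let f_A and f_B be the unknown fractions; fractions sum to 1 so f_A + f_B = 0.465.
Mass balance: Σ fᵢ·δᵢ = δ_bulk ⇒ f_A·(-19.9) + f_B·(-1.1) = -24.2 − (-18.383) = -5.817
Substitute f_B = 0.465 − f_A:
f_A·(-19.9 − -1.1) = -5.817 − 0.465×(-1.1) = -5.306
f_A = -5.306 / -18.8 = 0.2822

0.282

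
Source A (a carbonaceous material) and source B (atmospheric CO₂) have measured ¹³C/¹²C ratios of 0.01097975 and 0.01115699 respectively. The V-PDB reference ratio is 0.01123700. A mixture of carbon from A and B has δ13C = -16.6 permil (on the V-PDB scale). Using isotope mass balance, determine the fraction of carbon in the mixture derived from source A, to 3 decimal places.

0.601

δ_A = (0.01097975/0.01123700 − 1)×1000 = (0.977107 − 1)×1000 = -22.893 permil
δ_B = (0.01115699/0.01123700 − 1)×1000 = (0.992880 − 1)×1000 = -7.120 permil
f_A = (δ_mix − δ_B)/(δ_A − δ_B) = (-16.6 − (-7.120))/(-22.893 − (-7.120))
f_A = -9.480 / -15.773 = 0.6010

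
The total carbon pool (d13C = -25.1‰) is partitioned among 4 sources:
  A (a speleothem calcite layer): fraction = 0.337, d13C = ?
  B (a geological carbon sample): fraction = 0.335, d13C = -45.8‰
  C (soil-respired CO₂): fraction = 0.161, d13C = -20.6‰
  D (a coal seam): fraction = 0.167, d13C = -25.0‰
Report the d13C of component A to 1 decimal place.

-6.7‰

Isotope mass balance: δ_bulk = Σ fᵢ·δᵢ.
-25.1 = 0.337×δ_A + 0.335×(-45.8) + 0.161×(-20.6) + 0.167×(-25.0)
0.337·δ_A = -25.1 − (-22.835) = -2.265
δ_A = -2.265 / 0.337 = -6.72‰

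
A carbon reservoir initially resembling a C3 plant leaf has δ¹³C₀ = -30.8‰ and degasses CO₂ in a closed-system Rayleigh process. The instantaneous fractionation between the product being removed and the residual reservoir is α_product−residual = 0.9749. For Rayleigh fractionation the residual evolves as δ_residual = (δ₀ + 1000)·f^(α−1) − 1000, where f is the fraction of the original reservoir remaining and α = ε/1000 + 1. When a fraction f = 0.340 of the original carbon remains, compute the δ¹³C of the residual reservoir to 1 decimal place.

-4.2‰

Rayleigh residual: δ_res = (δ₀ + 1000)·f^(α−1) − 1000
α − 1 = -0.02510
f^(α−1) = 0.340^(-0.02510) = 1.027448
δ_res = (-30.8 + 1000) × 1.027448 − 1000 = 995.803 − 1000 = -4.20‰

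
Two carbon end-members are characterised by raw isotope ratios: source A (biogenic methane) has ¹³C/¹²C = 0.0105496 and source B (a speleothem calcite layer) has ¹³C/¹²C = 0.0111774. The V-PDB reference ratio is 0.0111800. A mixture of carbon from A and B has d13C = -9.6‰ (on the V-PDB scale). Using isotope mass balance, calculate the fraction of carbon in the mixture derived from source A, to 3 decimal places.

δ_A = (0.0105496/0.0111800 − 1)×1000 = (0.943614 − 1)×1000 = -56.386‰
δ_B = (0.0111774/0.0111800 − 1)×1000 = (0.999767 − 1)×1000 = -0.233‰
f_A = (δ_mix − δ_B)/(δ_A − δ_B) = (-9.6 − (-0.233))/(-56.386 − (-0.233))
f_A = -9.367 / -56.154 = 0.1668

0.167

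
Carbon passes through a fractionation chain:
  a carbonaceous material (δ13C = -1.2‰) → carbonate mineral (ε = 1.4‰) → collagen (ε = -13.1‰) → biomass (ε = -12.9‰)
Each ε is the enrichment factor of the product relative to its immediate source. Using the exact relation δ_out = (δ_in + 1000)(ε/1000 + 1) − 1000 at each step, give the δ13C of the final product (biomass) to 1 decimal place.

-25.6‰

step 1: δ = (-1.20 + 1000)·(1.4/1000 + 1) − 1000 = 0.20‰
step 2: δ = (0.20 + 1000)·(-13.1/1000 + 1) − 1000 = -12.90‰
step 3: δ = (-12.90 + 1000)·(-12.9/1000 + 1) − 1000 = -25.64‰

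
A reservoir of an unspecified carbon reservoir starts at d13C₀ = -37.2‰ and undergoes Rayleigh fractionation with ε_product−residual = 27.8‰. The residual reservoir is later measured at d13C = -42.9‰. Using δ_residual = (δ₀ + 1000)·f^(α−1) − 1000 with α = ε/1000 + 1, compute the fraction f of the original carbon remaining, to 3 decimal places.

α − 1 = ε/1000 = 0.0278
(δ_res + 1000)/(δ₀ + 1000) = (-42.9 + 1000)/(-37.2 + 1000) = 957.1/962.8 = 0.994080
f = 0.994080^(1/0.0278) = exp(ln(0.994080)/0.0278) = exp(-0.00594/0.0278)
f = exp(-0.2136) = 0.8077

0.808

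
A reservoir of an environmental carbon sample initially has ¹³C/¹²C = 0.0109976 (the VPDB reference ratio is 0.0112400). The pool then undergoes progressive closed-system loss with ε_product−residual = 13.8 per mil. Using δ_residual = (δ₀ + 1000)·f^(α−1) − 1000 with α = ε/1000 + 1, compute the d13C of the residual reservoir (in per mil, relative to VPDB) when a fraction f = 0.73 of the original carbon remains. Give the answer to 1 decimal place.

δ₀ = (0.0109976/0.0112400 − 1)×1000 = (0.978434 − 1)×1000 = -21.566 per mil
α − 1 = ε/1000 = 0.0138
f^(α−1) = 0.73^(0.0138) = 0.995666
δ_res = (-21.566 + 1000) × 0.995666 − 1000 = 974.194 − 1000 = -25.81 per mil

-25.8 per mil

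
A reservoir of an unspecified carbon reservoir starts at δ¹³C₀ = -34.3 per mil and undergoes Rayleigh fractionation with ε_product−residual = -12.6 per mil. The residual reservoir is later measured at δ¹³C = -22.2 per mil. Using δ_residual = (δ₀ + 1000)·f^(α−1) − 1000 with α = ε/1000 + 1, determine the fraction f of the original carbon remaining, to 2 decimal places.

α − 1 = ε/1000 = -0.0126
(δ_res + 1000)/(δ₀ + 1000) = (-22.2 + 1000)/(-34.3 + 1000) = 977.8/965.7 = 1.012530
f = 1.012530^(1/-0.0126) = exp(ln(1.012530)/-0.0126) = exp(0.01245/-0.0126)
f = exp(-0.9882) = 0.3722

0.37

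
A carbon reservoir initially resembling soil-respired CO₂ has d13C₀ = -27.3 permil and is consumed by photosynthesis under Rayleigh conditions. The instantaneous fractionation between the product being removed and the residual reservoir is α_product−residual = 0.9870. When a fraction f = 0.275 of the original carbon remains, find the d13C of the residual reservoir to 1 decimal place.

-10.8 permil

Rayleigh residual: δ_res = (δ₀ + 1000)·f^(α−1) − 1000
α − 1 = -0.01300
f^(α−1) = 0.275^(-0.01300) = 1.016924
δ_res = (-27.3 + 1000) × 1.016924 − 1000 = 989.162 − 1000 = -10.84 permil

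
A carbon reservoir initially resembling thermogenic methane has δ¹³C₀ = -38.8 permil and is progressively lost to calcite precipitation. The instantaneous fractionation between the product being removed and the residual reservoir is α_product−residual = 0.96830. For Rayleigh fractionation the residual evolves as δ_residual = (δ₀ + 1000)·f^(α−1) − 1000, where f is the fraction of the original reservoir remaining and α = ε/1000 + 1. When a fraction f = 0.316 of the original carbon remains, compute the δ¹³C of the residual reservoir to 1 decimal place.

Rayleigh residual: δ_res = (δ₀ + 1000)·f^(α−1) − 1000
α − 1 = -0.03170
f^(α−1) = 0.316^(-0.03170) = 1.037194
δ_res = (-38.8 + 1000) × 1.037194 − 1000 = 996.951 − 1000 = -3.05 permil

-3.0 permil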